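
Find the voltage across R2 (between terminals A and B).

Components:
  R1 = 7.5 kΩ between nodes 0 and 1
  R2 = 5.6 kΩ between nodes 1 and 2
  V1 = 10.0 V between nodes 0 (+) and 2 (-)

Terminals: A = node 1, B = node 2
R1 and R2 are in series across V1 (node 0 → node 1 → node 2), and the output A–B is taken across R2, so this is a voltage divider.
Series current: I = V1/(R1 + R2) = 10/(7500 + 5600) = 10/13100 = 0.0007634 A
V_R2 = I × R2 = V1 × R2/(R1 + R2) = 10 × 5600/13100 = 4.275 V

Final answer: 4.275 V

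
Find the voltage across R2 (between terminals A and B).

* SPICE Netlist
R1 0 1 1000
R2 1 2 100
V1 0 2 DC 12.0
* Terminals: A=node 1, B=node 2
R1 and R2 are in series across V1 (node 0 → node 1 → node 2), and the output A–B is taken across R2, so this is a voltage divider.
Series current: I = V1/(R1 + R2) = 12/(1000 + 100) = 12/1100 = 0.01091 A
V_R2 = I × R2 = V1 × R2/(R1 + R2) = 12 × 100/1100 = 1.091 V

Final answer: 1.091 V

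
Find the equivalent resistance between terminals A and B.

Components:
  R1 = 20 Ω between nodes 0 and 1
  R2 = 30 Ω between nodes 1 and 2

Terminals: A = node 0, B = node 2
Reduce the network between node 0 (A) and node 2 (B) by series/parallel combination:
  Rs1 = R1 + R2 (series, joined only at node 1) = 20 + 30 = 50 Ω
R_eq = 50 Ω

Final answer: 50 Ω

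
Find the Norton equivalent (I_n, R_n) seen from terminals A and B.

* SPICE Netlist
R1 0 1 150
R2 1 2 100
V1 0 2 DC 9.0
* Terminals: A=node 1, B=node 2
Find the Thévenin equivalent first; then I_n = V_th/R_th and R_n = R_th.
Step 1 — V_th is the open-circuit voltage V_A - V_B (nothing connected across the terminals).
Nodal analysis, taking node 2 as the 0 V reference.
Source V1 fixes V_0 = 9 V.
KCL at each unknown node (sum of currents leaving = 0; resistances in Ω):
  Node 1: (V_1 - 9)/150 + (V_1 - 0)/100 = 0
Collecting terms: 0.01667 × V_1 = 0.06  =>  V_1 = 3.6 V
V_th = V_1 - V_2 = 3.6 - 0 = 3.6 V
Step 2 — R_th: zero the source — replace V1 by a short circuit (node 2 merges into node 0) — and find the resistance seen between A (node 1) and B (node 0).
Reduce the network between node 1 (A) and node 0 (B) by series/parallel combination:
  Rp1 = R1 ‖ R2 (parallel, both between nodes 0 and 1) = 1/(1/150 + 1/100) = 60 Ω
R_th = 60 Ω
I_n = V_th/R_th = 3.6/60 = 0.06 A, and R_n = R_th = 60 Ω

Final answer: I_n = 0.06 A, R_n = 60 Ω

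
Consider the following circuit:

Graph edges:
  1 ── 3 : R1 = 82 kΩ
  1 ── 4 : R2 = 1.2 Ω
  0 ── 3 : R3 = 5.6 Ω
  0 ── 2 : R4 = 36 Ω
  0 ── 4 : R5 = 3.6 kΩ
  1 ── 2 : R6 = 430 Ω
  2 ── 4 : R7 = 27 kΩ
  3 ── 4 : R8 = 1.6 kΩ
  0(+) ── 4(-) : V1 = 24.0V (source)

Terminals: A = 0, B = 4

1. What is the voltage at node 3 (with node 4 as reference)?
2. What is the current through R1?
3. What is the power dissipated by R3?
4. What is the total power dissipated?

Nodal analysis, taking node 4 as the 0 V reference.
Source V1 fixes V_0 = 24 V.
KCL at each unknown node (sum of currents leaving = 0; resistances in Ω):
  Node 1: (V_1 - V_3)/82000 + (V_1 - 0)/1.2 + (V_1 - V_2)/430 = 0
  Node 2: (V_2 - 24)/36 + (V_2 - V_1)/430 + (V_2 - 0)/27000 = 0
  Node 3: (V_3 - V_1)/82000 + (V_3 - 24)/5.6 + (V_3 - 0)/1600 = 0
Collecting terms (coefficients in siemens):
  0.8357·V_1 - 0.002326·V_2 - 0.0000122·V_3 = 0
  0.03014·V_2 - 0.002326·V_1 = 0.6667
  0.1792·V_3 - 0.0000122·V_1 = 4.286
Solving these 3 simultaneous equations (Gaussian elimination) gives:
  V_1 = 0.06192 V, V_2 = 22.12 V, V_3 = 23.91 V
Part 1:
  Read off the nodal solution: V_3 = 23.91 V
Part 2:
  I_R1 = (V_1 - V_3)/R1 = (0.06192 - 23.91)/82000 = -0.0002909 A
  Magnitude: I_R1 = 0.0002909 A
Part 3:
  I_R3 = (V_0 - V_3)/R3 = (24 - 23.91)/5.6 = 0.01524 A
  P_R3 = I_R3² × R3 = (0.01524)² × 5.6 = 0.0013 W
Part 4:
  Power in each resistor, P = (ΔV)²/R:
    P_R1 = (0.06192 - 23.91)²/82000 = 0.006938 W
    P_R2 = (0.06192 - 0)²/1.2 = 0.003195 W
    P_R3 = (24 - 23.91)²/5.6 = 0.0013 W
    P_R4 = (24 - 22.12)²/36 = 0.09781 W
    P_R5 = (24 - 0)²/3600 = 0.16 W
    P_R6 = (0.06192 - 22.12)²/430 = 1.132 W
    P_R7 = (22.12 - 0)²/27000 = 0.01813 W
    P_R8 = (23.91 - 0)²/1600 = 0.3574 W
  P_total = P_R1 + P_R2 + P_R3 + P_R4 + P_R5 + P_R6 + P_R7 + P_R8 = 1.777 W

Final answers:
1. V_3 = 23.91 V
2. I_R1 = 0.0002909 A
3. P_R3 = 0.0013 W
4. P_total = 1.777 W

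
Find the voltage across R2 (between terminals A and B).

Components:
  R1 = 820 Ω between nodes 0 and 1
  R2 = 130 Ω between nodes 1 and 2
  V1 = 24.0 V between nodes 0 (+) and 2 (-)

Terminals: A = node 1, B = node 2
R1 and R2 are in series across V1 (node 0 → node 1 → node 2), and the output A–B is taken across R2, so this is a voltage divider.
Series current: I = V1/(R1 + R2) = 24/(820 + 130) = 24/950 = 0.02526 A
V_R2 = I × R2 = V1 × R2/(R1 + R2) = 24 × 130/950 = 3.284 V

Final answer: 3.284 V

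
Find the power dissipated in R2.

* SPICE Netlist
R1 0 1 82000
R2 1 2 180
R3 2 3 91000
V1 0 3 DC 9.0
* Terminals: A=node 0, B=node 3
Nodal analysis, taking node 3 as the 0 V reference.
Source V1 fixes V_0 = 9 V.
KCL at each unknown node (sum of currents leaving = 0; resistances in Ω):
  Node 1: (V_1 - 9)/82000 + (V_1 - V_2)/180 = 0
  Node 2: (V_2 - V_1)/180 + (V_2 - 0)/91000 = 0
Collecting terms (coefficients in siemens):
  0.005568·V_1 - 0.005556·V_2 = 0.0001098
  0.005567·V_2 - 0.005556·V_1 = 0
Determinant D = (0.005568)(0.005567) - (-0.005556)(-0.005556) = 0.0000001289
V_1 = [(0.0001098)(0.005567) - (-0.005556)(0)]/D = 4.739 V
V_2 = [(0.005568)(0) - (0.0001098)(-0.005556)]/D = 4.729 V
I_R2 = (V_1 - V_2)/R2 = (4.739 - 4.729)/180 = 0.00005197 A
P_R2 = I_R2² × R2 = (0.00005197)² × 180 = 0.0000004861 W

Final answer: 4.861e-07 W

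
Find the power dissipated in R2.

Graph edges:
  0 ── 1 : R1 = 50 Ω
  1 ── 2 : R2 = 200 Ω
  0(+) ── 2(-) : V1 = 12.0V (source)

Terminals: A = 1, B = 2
Nodal analysis, taking node 2 as the 0 V reference.
Source V1 fixes V_0 = 12 V.
KCL at each unknown node (sum of currents leaving = 0; resistances in Ω):
  Node 1: (V_1 - 12)/50 + (V_1 - 0)/200 = 0
Collecting terms: 0.025 × V_1 = 0.24  =>  V_1 = 9.6 V
I_R2 = (V_1 - V_2)/R2 = (9.6 - 0)/200 = 0.048 A
P_R2 = I_R2² × R2 = (0.048)² × 200 = 0.4608 W

Final answer: 0.4608 W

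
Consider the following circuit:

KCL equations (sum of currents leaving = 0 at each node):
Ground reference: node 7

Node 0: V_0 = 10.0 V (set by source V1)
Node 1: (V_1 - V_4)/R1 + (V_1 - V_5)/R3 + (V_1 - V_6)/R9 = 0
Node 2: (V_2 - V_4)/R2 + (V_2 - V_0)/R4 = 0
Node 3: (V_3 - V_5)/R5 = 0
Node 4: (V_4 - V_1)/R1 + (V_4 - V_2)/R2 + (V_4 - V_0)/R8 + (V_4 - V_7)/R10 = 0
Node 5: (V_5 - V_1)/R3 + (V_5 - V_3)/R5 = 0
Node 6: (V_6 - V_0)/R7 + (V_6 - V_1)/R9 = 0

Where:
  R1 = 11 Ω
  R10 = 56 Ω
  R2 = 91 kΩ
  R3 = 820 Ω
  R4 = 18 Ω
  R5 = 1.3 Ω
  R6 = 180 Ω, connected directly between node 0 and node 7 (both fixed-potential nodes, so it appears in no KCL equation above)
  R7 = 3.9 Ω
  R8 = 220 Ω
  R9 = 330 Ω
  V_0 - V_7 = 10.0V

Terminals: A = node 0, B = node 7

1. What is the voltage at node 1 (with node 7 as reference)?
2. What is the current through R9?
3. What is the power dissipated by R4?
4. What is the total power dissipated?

Nodal analysis, taking node 7 as the 0 V reference.
Source V1 fixes V_0 = 10 V.
KCL at each unknown node (sum of currents leaving = 0; resistances in Ω):
  Node 1: (V_1 - V_4)/11 + (V_1 - V_5)/820 + (V_1 - V_6)/330 = 0
  Node 2: (V_2 - V_4)/91000 + (V_2 - 10)/18 = 0
  Node 3: (V_3 - V_5)/1.3 = 0
  Node 4: (V_4 - V_1)/11 + (V_4 - V_2)/91000 + (V_4 - 10)/220 + (V_4 - 0)/56 = 0
  Node 5: (V_5 - V_1)/820 + (V_5 - V_3)/1.3 = 0
  Node 6: (V_6 - 10)/3.9 + (V_6 - V_1)/330 = 0
Collecting terms (coefficients in siemens):
  0.09516·V_1 - 0.09091·V_4 - 0.00122·V_5 - 0.00303·V_6 = 0
  0.05557·V_2 - 0.00001099·V_4 = 0.5556
  0.7692·V_3 - 0.7692·V_5 = 0
  0.1133·V_4 - 0.09091·V_1 - 0.00001099·V_2 = 0.04545
  0.7705·V_5 - 0.00122·V_1 - 0.7692·V_3 = 0
  0.2594·V_6 - 0.00303·V_1 = 2.564
Solving these 6 simultaneous equations (Gaussian elimination) gives:
  V_1 = 3.17 V, V_2 = 9.999 V, V_3 = 3.17 V, V_4 = 2.945 V
  V_5 = 3.17 V, V_6 = 9.92 V
Part 1:
  Read off the nodal solution: V_1 = 3.17 V
Part 2:
  I_R9 = (V_1 - V_6)/R9 = (3.17 - 9.92)/330 = -0.02045 A
  Magnitude: I_R9 = 0.02045 A
Part 3:
  I_R4 = (V_0 - V_2)/R4 = (10 - 9.999)/18 = 0.00007751 A
  P_R4 = I_R4² × R4 = (0.00007751)² × 18 = 0.0000001081 W
Part 4:
  Power in each resistor, P = (ΔV)²/R:
    P_R1 = (3.17 - 2.945)²/11 = 0.004602 W
    P_R2 = (9.999 - 2.945)²/91000 = 0.0005467 W
    P_R3 = (3.17 - 3.17)²/820 = 0 W
    P_R4 = (10 - 9.999)²/18 = 0.0000001081 W
    P_R5 = (3.17 - 3.17)²/1.3 = 0 W
    P_R6 = (10 - 0)²/180 = 0.5556 W
    P_R7 = (10 - 9.92)²/3.9 = 0.001632 W
    P_R8 = (10 - 2.945)²/220 = 0.2262 W
    P_R9 = (3.17 - 9.92)²/330 = 0.1381 W
    P_R10 = (2.945 - 0)²/56 = 0.1549 W
  P_total = P_R1 + P_R2 + P_R3 + P_R4 + P_R5 + P_R6 + P_R7 + P_R8 + P_R9 + P_R10 = 1.082 W

Final answers:
1. V_1 = 3.17 V
2. I_R9 = 0.02045 A
3. P_R4 = 1.081e-07 W
4. P_total = 1.082 W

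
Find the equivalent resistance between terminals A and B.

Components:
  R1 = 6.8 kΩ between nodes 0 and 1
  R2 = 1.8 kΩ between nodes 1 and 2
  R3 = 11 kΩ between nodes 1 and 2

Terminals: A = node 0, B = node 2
Reduce the network between node 0 (A) and node 2 (B) by series/parallel combination:
  Rp1 = R2 ‖ R3 (parallel, both between nodes 1 and 2) = 1/(1/1800 + 1/11000) = 1547 Ω
  Rs1 = R1 + Rp1 (series, joined only at node 1) = 6800 + 1547 = 8347 Ω
R_eq = 8.347 kΩ

Final answer: 8.347 kΩ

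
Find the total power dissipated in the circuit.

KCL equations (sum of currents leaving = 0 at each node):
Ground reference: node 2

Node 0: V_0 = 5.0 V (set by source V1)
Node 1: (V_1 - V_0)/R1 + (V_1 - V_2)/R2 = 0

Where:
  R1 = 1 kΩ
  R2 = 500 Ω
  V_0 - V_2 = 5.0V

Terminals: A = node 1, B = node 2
Nodal analysis, taking node 2 as the 0 V reference.
Source V1 fixes V_0 = 5 V.
KCL at each unknown node (sum of currents leaving = 0; resistances in Ω):
  Node 1: (V_1 - 5)/1000 + (V_1 - 0)/500 = 0
Collecting terms: 0.003 × V_1 = 0.005  =>  V_1 = 1.667 V
Power in each resistor, P = (ΔV)²/R:
  P_R1 = (5 - 1.667)²/1000 = 0.01111 W
  P_R2 = (1.667 - 0)²/500 = 0.005556 W
P_total = P_R1 + P_R2 = 0.01667 W

Final answer: 0.01667 W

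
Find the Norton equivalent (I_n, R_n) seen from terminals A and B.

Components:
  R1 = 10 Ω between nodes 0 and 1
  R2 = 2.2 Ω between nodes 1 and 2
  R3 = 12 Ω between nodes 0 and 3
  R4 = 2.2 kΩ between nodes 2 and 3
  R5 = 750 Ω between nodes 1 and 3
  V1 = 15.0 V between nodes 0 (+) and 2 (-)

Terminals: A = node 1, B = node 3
Find the Thévenin equivalent first; then I_n = V_th/R_th and R_n = R_th.
Step 1 — V_th is the open-circuit voltage V_A - V_B (nothing connected across the terminals).
Nodal analysis, taking node 2 as the 0 V reference.
Source V1 fixes V_0 = 15 V.
KCL at each unknown node (sum of currents leaving = 0; resistances in Ω):
  Node 1: (V_1 - 15)/10 + (V_1 - 0)/2.2 + (V_1 - V_3)/750 = 0
  Node 3: (V_3 - 15)/12 + (V_3 - 0)/2200 + (V_3 - V_1)/750 = 0
Collecting terms (coefficients in siemens):
  0.5559·V_1 - 0.001333·V_3 = 1.5
  0.08512·V_3 - 0.001333·V_1 = 1.25
Determinant D = (0.5559)(0.08512) - (-0.001333)(-0.001333) = 0.04732
V_1 = [(1.5)(0.08512) - (-0.001333)(1.25)]/D = 2.734 V
V_3 = [(0.5559)(1.25) - (1.5)(-0.001333)]/D = 14.73 V
V_th = V_1 - V_3 = 2.734 - 14.73 = -11.99 V
Step 2 — R_th: zero the source — replace V1 by a short circuit (node 2 merges into node 0) — and find the resistance seen between A (node 1) and B (node 3).
Reduce the network between node 1 (A) and node 3 (B) by series/parallel combination:
  Rp1 = R1 ‖ R2 (parallel, both between nodes 0 and 1) = 1/(1/10 + 1/2.2) = 1.803 Ω
  Rp2 = R3 ‖ R4 (parallel, both between nodes 0 and 3) = 1/(1/12 + 1/2200) = 11.93 Ω
  Rs1 = Rp1 + Rp2 (series, joined only at node 0) = 1.803 + 11.93 = 13.74 Ω
  Rp3 = R5 ‖ Rs1 (parallel, both between nodes 1 and 3) = 1/(1/750 + 1/13.74) = 13.49 Ω
R_th = 13.49 Ω
I_n = V_th/R_th = -11.99/13.49 = -0.889 A, and R_n = R_th = 13.49 Ω

Final answer: I_n = -0.889 A, R_n = 13.49 Ω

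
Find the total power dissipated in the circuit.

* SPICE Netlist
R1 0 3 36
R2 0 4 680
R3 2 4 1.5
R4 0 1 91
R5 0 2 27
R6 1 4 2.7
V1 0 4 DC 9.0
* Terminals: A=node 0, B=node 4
Nodal analysis, taking node 4 as the 0 V reference.
Source V1 fixes V_0 = 9 V.
KCL at each unknown node (sum of currents leaving = 0; resistances in Ω):
  Node 1: (V_1 - 9)/91 + (V_1 - 0)/2.7 = 0
  Node 2: (V_2 - 0)/1.5 + (V_2 - 9)/27 = 0
  Node 3: (V_3 - 9)/36 = 0
Collecting terms (coefficients in siemens):
  0.3814·V_1 = 0.0989
  0.7037·V_2 = 0.3333
  0.02778·V_3 = 0.25
Solving these 3 simultaneous equations (Gaussian elimination) gives:
  V_1 = 0.2593 V, V_2 = 0.4737 V, V_3 = 9 V
Power in each resistor, P = (ΔV)²/R:
  P_R1 = (9 - 9)²/36 = 0 W
  P_R2 = (9 - 0)²/680 = 0.1191 W
  P_R3 = (0.4737 - 0)²/1.5 = 0.1496 W
  P_R4 = (9 - 0.2593)²/91 = 0.8396 W
  P_R5 = (9 - 0.4737)²/27 = 2.693 W
  P_R6 = (0.2593 - 0)²/2.7 = 0.02491 W
P_total = P_R1 + P_R2 + P_R3 + P_R4 + P_R5 + P_R6 = 3.826 W

Final answer: 3.826 W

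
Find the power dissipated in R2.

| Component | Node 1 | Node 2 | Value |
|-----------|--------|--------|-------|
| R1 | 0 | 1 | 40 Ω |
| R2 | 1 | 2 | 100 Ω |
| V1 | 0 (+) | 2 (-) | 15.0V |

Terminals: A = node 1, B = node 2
Nodal analysis, taking node 2 as the 0 V reference.
Source V1 fixes V_0 = 15 V.
KCL at each unknown node (sum of currents leaving = 0; resistances in Ω):
  Node 1: (V_1 - 15)/40 + (V_1 - 0)/100 = 0
Collecting terms: 0.035 × V_1 = 0.375  =>  V_1 = 10.71 V
I_R2 = (V_1 - V_2)/R2 = (10.71 - 0)/100 = 0.1071 A
P_R2 = I_R2² × R2 = (0.1071)² × 100 = 1.148 W

Final answer: 1.148 W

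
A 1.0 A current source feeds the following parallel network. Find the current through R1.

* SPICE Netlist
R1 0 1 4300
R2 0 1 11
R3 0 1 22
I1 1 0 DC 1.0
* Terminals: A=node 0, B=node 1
All resistors sit directly between nodes 0 and 1, so they are in parallel and share one voltage V; the full source current 1 A splits among them.
1/R_par = 1/4300 + 1/11 + 1/22 = 0.1366 S  =>  R_par = 7.321 Ω
V = I × R_par = 1 × 7.321 = 7.321 V
I_R1 = V/R1 = 7.321/4300 = 0.001703 A

Final answer: 0.001703 A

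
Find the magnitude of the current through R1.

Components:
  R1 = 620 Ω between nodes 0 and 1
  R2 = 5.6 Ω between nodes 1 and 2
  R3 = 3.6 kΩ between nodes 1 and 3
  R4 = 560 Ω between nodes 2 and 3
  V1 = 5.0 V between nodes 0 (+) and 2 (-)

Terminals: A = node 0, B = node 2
Nodal analysis, taking node 2 as the 0 V reference.
Source V1 fixes V_0 = 5 V.
KCL at each unknown node (sum of currents leaving = 0; resistances in Ω):
  Node 1: (V_1 - 5)/620 + (V_1 - 0)/5.6 + (V_1 - V_3)/3600 = 0
  Node 3: (V_3 - V_1)/3600 + (V_3 - 0)/560 = 0
Collecting terms (coefficients in siemens):
  0.1805·V_1 - 0.0002778·V_3 = 0.008065
  0.002063·V_3 - 0.0002778·V_1 = 0
Determinant D = (0.1805)(0.002063) - (-0.0002778)(-0.0002778) = 0.0003723
V_1 = [(0.008065)(0.002063) - (-0.0002778)(0)]/D = 0.0447 V
V_3 = [(0.1805)(0) - (0.008065)(-0.0002778)]/D = 0.006017 V
I_R1 = (V_0 - V_1)/R1 = (5 - 0.0447)/620 = 0.007992 A
|I_R1| = 0.007992 A

Final answer: |I_R1| = 0.007992 A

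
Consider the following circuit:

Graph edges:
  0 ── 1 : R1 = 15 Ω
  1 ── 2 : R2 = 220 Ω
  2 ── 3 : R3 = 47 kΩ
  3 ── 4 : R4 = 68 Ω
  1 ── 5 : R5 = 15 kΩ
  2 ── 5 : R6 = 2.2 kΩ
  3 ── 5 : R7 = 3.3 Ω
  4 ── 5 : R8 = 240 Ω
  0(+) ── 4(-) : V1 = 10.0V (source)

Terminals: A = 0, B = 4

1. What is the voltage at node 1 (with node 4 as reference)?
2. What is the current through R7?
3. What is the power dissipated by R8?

Nodal analysis, taking node 4 as the 0 V reference.
Source V1 fixes V_0 = 10 V.
KCL at each unknown node (sum of currents leaving = 0; resistances in Ω):
  Node 1: (V_1 - 10)/15 + (V_1 - V_2)/220 + (V_1 - V_5)/15000 = 0
  Node 2: (V_2 - V_1)/220 + (V_2 - V_3)/47000 + (V_2 - V_5)/2200 = 0
  Node 3: (V_3 - V_2)/47000 + (V_3 - 0)/68 + (V_3 - V_5)/3.3 = 0
  Node 5: (V_5 - V_1)/15000 + (V_5 - V_2)/2200 + (V_5 - V_3)/3.3 + (V_5 - 0)/240 = 0
Collecting terms (coefficients in siemens):
  0.07128·V_1 - 0.004545·V_2 - 0.00006667·V_5 = 0.6667
  0.005021·V_2 - 0.004545·V_1 - 0.00002128·V_3 - 0.0004545·V_5 = 0
  0.3178·V_3 - 0.00002128·V_2 - 0.303·V_5 = 0
  0.3077·V_5 - 0.00006667·V_1 - 0.0004545·V_2 - 0.303·V_3 = 0
Solving these 4 simultaneous equations (Gaussian elimination) gives:
  V_1 = 9.928 V, V_2 = 9.012 V, V_3 = 0.2522 V, V_5 = 0.2638 V
Part 1:
  Read off the nodal solution: V_1 = 9.928 V
Part 2:
  I_R7 = (V_3 - V_5)/R7 = (0.2522 - 0.2638)/3.3 = -0.003522 A
  Magnitude: I_R7 = 0.003522 A
Part 3:
  I_R8 = (V_4 - V_5)/R8 = (0 - 0.2638)/240 = -0.001099 A
  P_R8 = I_R8² × R8 = (-0.001099)² × 240 = 0.0002899 W

Final answers:
1. V_1 = 9.928 V
2. I_R7 = 0.003522 A
3. P_R8 = 0.0002899 W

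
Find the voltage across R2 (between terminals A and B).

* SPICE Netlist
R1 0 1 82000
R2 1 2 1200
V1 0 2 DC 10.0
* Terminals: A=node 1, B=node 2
R1 and R2 are in series across V1 (node 0 → node 1 → node 2), and the output A–B is taken across R2, so this is a voltage divider.
Series current: I = V1/(R1 + R2) = 10/(82000 + 1200) = 10/83200 = 0.0001202 A
V_R2 = I × R2 = V1 × R2/(R1 + R2) = 10 × 1200/83200 = 0.1442 V

Final answer: 0.1442 V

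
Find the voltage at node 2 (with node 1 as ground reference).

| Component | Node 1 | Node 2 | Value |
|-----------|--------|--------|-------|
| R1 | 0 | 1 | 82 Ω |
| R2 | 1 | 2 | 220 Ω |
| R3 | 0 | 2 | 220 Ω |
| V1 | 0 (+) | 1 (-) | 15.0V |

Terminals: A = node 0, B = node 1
Nodal analysis, taking node 1 as the 0 V reference.
Source V1 fixes V_0 = 15 V.
KCL at each unknown node (sum of currents leaving = 0; resistances in Ω):
  Node 2: (V_2 - 0)/220 + (V_2 - 15)/220 = 0
Collecting terms: 0.009091 × V_2 = 0.06818  =>  V_2 = 7.5 V
The requested potential is V_2 = 7.5 V.

Final answer: V_2 = 7.5 V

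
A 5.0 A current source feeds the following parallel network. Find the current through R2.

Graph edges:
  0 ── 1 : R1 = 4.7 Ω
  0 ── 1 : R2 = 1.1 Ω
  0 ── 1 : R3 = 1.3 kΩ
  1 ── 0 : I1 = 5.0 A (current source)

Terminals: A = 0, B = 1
All resistors sit directly between nodes 0 and 1, so they are in parallel and share one voltage V; the full source current 5 A splits among them.
1/R_par = 1/4.7 + 1/1.1 + 1/1300 = 1.123 S  =>  R_par = 0.8908 Ω
V = I × R_par = 5 × 0.8908 = 4.454 V
I_R2 = V/R2 = 4.454/1.1 = 4.049 A

Final answer: 4.049 A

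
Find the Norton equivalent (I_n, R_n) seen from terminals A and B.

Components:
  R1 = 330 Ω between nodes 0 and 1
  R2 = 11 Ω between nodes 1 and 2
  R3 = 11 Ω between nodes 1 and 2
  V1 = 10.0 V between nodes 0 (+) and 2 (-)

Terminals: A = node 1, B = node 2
Find the Thévenin equivalent first; then I_n = V_th/R_th and R_n = R_th.
Step 1 — V_th is the open-circuit voltage V_A - V_B (nothing connected across the terminals).
Nodal analysis, taking node 2 as the 0 V reference.
Source V1 fixes V_0 = 10 V.
KCL at each unknown node (sum of currents leaving = 0; resistances in Ω):
  Node 1: (V_1 - 10)/330 + (V_1 - 0)/11 + (V_1 - 0)/11 = 0
Collecting terms: 0.1848 × V_1 = 0.0303  =>  V_1 = 0.1639 V
V_th = V_1 - V_2 = 0.1639 - 0 = 0.1639 V
Step 2 — R_th: zero the source — replace V1 by a short circuit (node 2 merges into node 0) — and find the resistance seen between A (node 1) and B (node 0).
Reduce the network between node 1 (A) and node 0 (B) by series/parallel combination:
  Rp1 = R1 ‖ R2 ‖ R3 (parallel, all between nodes 0 and 1) = 1/(1/330 + 1/11 + 1/11) = 5.41 Ω
R_th = 5.41 Ω
I_n = V_th/R_th = 0.1639/5.41 = 0.0303 A, and R_n = R_th = 5.41 Ω

Final answer: I_n = 0.0303 A, R_n = 5.41 Ω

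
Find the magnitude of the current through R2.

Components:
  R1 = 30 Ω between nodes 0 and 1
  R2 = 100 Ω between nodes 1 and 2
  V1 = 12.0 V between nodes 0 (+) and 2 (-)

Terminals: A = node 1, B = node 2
Nodal analysis, taking node 2 as the 0 V reference.
Source V1 fixes V_0 = 12 V.
KCL at each unknown node (sum of currents leaving = 0; resistances in Ω):
  Node 1: (V_1 - 12)/30 + (V_1 - 0)/100 = 0
Collecting terms: 0.04333 × V_1 = 0.4  =>  V_1 = 9.231 V
I_R2 = (V_1 - V_2)/R2 = (9.231 - 0)/100 = 0.09231 A
|I_R2| = 0.09231 A

Final answer: |I_R2| = 0.09231 A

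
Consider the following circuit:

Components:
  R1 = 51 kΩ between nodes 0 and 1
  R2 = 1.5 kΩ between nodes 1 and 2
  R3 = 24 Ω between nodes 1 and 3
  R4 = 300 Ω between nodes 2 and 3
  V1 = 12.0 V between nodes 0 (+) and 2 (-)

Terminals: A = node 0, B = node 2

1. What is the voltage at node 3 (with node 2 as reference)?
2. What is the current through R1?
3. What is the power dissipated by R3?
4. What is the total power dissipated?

Nodal analysis, taking node 2 as the 0 V reference.
Source V1 fixes V_0 = 12 V.
KCL at each unknown node (sum of currents leaving = 0; resistances in Ω):
  Node 1: (V_1 - 12)/51000 + (V_1 - 0)/1500 + (V_1 - V_3)/24 = 0
  Node 3: (V_3 - V_1)/24 + (V_3 - 0)/300 = 0
Collecting terms (coefficients in siemens):
  0.04235·V_1 - 0.04167·V_3 = 0.0002353
  0.045·V_3 - 0.04167·V_1 = 0
Determinant D = (0.04235)(0.045) - (-0.04167)(-0.04167) = 0.0001698
V_1 = [(0.0002353)(0.045) - (-0.04167)(0)]/D = 0.06237 V
V_3 = [(0.04235)(0) - (0.0002353)(-0.04167)]/D = 0.05775 V
Part 1:
  Read off the nodal solution: V_3 = 0.05775 V
Part 2:
  I_R1 = (V_0 - V_1)/R1 = (12 - 0.06237)/51000 = 0.0002341 A
  Magnitude: I_R1 = 0.0002341 A
Part 3:
  I_R3 = (V_1 - V_3)/R3 = (0.06237 - 0.05775)/24 = 0.0001925 A
  P_R3 = I_R3² × R3 = (0.0001925)² × 24 = 0.0000008893 W
Part 4:
  Power in each resistor, P = (ΔV)²/R:
    P_R1 = (12 - 0.06237)²/51000 = 0.002794 W
    P_R2 = (0.06237 - 0)²/1500 = 0.000002593 W
    P_R3 = (0.06237 - 0.05775)²/24 = 0.0000008893 W
    P_R4 = (0 - 0.05775)²/300 = 0.00001112 W
  P_total = P_R1 + P_R2 + P_R3 + P_R4 = 0.002809 W

Final answers:
1. V_3 = 0.05775 V
2. I_R1 = 0.0002341 A
3. P_R3 = 8.893e-07 W
4. P_total = 0.002809 W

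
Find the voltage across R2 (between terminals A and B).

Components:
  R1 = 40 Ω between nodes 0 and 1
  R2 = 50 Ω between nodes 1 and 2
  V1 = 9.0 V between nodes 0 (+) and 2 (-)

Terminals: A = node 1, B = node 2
R1 and R2 are in series across V1 (node 0 → node 1 → node 2), and the output A–B is taken across R2, so this is a voltage divider.
Series current: I = V1/(R1 + R2) = 9/(40 + 50) = 9/90 = 0.1 A
V_R2 = I × R2 = V1 × R2/(R1 + R2) = 9 × 50/90 = 5 V

Final answer: 5 V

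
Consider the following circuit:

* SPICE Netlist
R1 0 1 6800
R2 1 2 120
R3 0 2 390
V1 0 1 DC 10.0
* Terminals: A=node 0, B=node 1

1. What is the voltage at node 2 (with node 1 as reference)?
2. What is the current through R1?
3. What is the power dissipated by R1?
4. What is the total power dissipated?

Nodal analysis, taking node 1 as the 0 V reference.
Source V1 fixes V_0 = 10 V.
KCL at each unknown node (sum of currents leaving = 0; resistances in Ω):
  Node 2: (V_2 - 0)/120 + (V_2 - 10)/390 = 0
Collecting terms: 0.0109 × V_2 = 0.02564  =>  V_2 = 2.353 V
Part 1:
  Read off the nodal solution: V_2 = 2.353 V
Part 2:
  I_R1 = (V_0 - V_1)/R1 = (10 - 0)/6800 = 0.001471 A
  Magnitude: I_R1 = 0.001471 A
Part 3:
  I_R1 = (V_0 - V_1)/R1 = (10 - 0)/6800 = 0.001471 A
  P_R1 = I_R1² × R1 = (0.001471)² × 6800 = 0.01471 W
Part 4:
  Power in each resistor, P = (ΔV)²/R:
    P_R1 = (10 - 0)²/6800 = 0.01471 W
    P_R2 = (0 - 2.353)²/120 = 0.04614 W
    P_R3 = (10 - 2.353)²/390 = 0.1499 W
  P_total = P_R1 + P_R2 + P_R3 = 0.2108 W

Final answers:
1. V_2 = 2.353 V
2. I_R1 = 0.001471 A
3. P_R1 = 0.01471 W
4. P_total = 0.2108 W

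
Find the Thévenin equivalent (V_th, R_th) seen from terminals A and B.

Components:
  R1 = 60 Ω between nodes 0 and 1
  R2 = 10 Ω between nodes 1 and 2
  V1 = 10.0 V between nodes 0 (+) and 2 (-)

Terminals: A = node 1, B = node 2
Step 1 — V_th is the open-circuit voltage V_A - V_B (nothing connected across the terminals).
Nodal analysis, taking node 2 as the 0 V reference.
Source V1 fixes V_0 = 10 V.
KCL at each unknown node (sum of currents leaving = 0; resistances in Ω):
  Node 1: (V_1 - 10)/60 + (V_1 - 0)/10 = 0
Collecting terms: 0.1167 × V_1 = 0.1667  =>  V_1 = 1.429 V
V_th = V_1 - V_2 = 1.429 - 0 = 1.429 V
Step 2 — R_th: zero the source — replace V1 by a short circuit (node 2 merges into node 0) — and find the resistance seen between A (node 1) and B (node 0).
Reduce the network between node 1 (A) and node 0 (B) by series/parallel combination:
  Rp1 = R1 ‖ R2 (parallel, both between nodes 0 and 1) = 1/(1/60 + 1/10) = 8.571 Ω
R_th = 8.571 Ω

Final answer: V_th = 1.429 V, R_th = 8.571 Ω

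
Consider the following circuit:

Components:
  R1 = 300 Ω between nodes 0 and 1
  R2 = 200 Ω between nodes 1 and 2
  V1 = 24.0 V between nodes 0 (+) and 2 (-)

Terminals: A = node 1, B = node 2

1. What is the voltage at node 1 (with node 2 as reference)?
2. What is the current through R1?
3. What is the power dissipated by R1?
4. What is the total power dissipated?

Nodal analysis, taking node 2 as the 0 V reference.
Source V1 fixes V_0 = 24 V.
KCL at each unknown node (sum of currents leaving = 0; resistances in Ω):
  Node 1: (V_1 - 24)/300 + (V_1 - 0)/200 = 0
Collecting terms: 0.008333 × V_1 = 0.08  =>  V_1 = 9.6 V
Part 1:
  Read off the nodal solution: V_1 = 9.6 V
Part 2:
  I_R1 = (V_0 - V_1)/R1 = (24 - 9.6)/300 = 0.048 A
  Magnitude: I_R1 = 0.048 A
Part 3:
  I_R1 = (V_0 - V_1)/R1 = (24 - 9.6)/300 = 0.048 A
  P_R1 = I_R1² × R1 = (0.048)² × 300 = 0.6912 W
Part 4:
  Power in each resistor, P = (ΔV)²/R:
    P_R1 = (24 - 9.6)²/300 = 0.6912 W
    P_R2 = (9.6 - 0)²/200 = 0.4608 W
  P_total = P_R1 + P_R2 = 1.152 W

Final answers:
1. V_1 = 9.6 V
2. I_R1 = 0.048 A
3. P_R1 = 0.6912 W
4. P_total = 1.152 W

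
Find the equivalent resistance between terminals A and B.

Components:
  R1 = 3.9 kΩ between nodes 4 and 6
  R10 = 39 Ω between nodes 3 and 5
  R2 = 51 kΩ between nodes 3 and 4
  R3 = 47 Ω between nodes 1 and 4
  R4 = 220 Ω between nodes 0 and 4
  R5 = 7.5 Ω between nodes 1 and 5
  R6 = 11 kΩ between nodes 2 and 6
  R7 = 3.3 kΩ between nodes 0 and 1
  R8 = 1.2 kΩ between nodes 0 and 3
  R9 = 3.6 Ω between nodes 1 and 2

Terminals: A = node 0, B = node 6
The network is not a plain series/parallel combination. Inject a 1 A test current into terminal A (node 0) and return it from terminal B (node 6); then R_eq = V_A / (1 A).
Nodal analysis, taking node 6 as the 0 V reference.
Current source I_test pushes 1 A into node 0 and draws it out of node 6.
KCL at each unknown node (sum of currents leaving = 0; resistances in Ω):
  Node 0: (V_0 - V_4)/220 + (V_0 - V_1)/3300 + (V_0 - V_3)/1200 - 1 = 0
  Node 1: (V_1 - V_0)/3300 + (V_1 - V_4)/47 + (V_1 - V_5)/7.5 + (V_1 - V_2)/3.6 = 0
  Node 2: (V_2 - V_1)/3.6 + (V_2 - 0)/11000 = 0
  Node 3: (V_3 - V_0)/1200 + (V_3 - V_4)/51000 + (V_3 - V_5)/39 = 0
  Node 4: (V_4 - V_0)/220 + (V_4 - V_1)/47 + (V_4 - V_3)/51000 + (V_4 - 0)/3900 = 0
  Node 5: (V_5 - V_1)/7.5 + (V_5 - V_3)/39 = 0
Collecting terms (coefficients in siemens):
  0.005682·V_0 - 0.000303·V_1 - 0.0008333·V_3 - 0.004545·V_4 = 1
  0.4327·V_1 - 0.000303·V_0 - 0.2778·V_2 - 0.02128·V_4 - 0.1333·V_5 = 0
  0.2779·V_2 - 0.2778·V_1 = 0
  0.02649·V_3 - 0.0008333·V_0 - 0.00001961·V_4 - 0.02564·V_5 = 0
  0.0261·V_4 - 0.004545·V_0 - 0.02128·V_1 - 0.00001961·V_3 = 0
  0.159·V_5 - 0.1333·V_1 - 0.02564·V_3 = 0
Solving these 6 simultaneous equations (Gaussian elimination) gives:
  V_0 = 3057 V, V_1 = 2877 V, V_2 = 2876 V, V_3 = 2884 V
  V_4 = 2880 V, V_5 = 2878 V
R_eq = V_0 / 1 A = 3057 Ω = 3.057 kΩ

Final answer: 3.057 kΩ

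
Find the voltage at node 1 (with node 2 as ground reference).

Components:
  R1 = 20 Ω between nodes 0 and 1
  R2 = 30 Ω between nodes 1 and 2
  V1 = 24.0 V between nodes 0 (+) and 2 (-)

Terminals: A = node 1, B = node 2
Nodal analysis, taking node 2 as the 0 V reference.
Source V1 fixes V_0 = 24 V.
KCL at each unknown node (sum of currents leaving = 0; resistances in Ω):
  Node 1: (V_1 - 24)/20 + (V_1 - 0)/30 = 0
Collecting terms: 0.08333 × V_1 = 1.2  =>  V_1 = 14.4 V
The requested potential is V_1 = 14.4 V.

Final answer: V_1 = 14.4 V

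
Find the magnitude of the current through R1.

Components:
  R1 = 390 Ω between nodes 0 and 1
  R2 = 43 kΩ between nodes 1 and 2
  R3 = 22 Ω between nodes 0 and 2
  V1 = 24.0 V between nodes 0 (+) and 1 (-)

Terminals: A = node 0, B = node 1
Nodal analysis, taking node 1 as the 0 V reference.
Source V1 fixes V_0 = 24 V.
KCL at each unknown node (sum of currents leaving = 0; resistances in Ω):
  Node 2: (V_2 - 0)/43000 + (V_2 - 24)/22 = 0
Collecting terms: 0.04548 × V_2 = 1.091  =>  V_2 = 23.99 V
I_R1 = (V_0 - V_1)/R1 = (24 - 0)/390 = 0.06154 A
|I_R1| = 0.06154 A

Final answer: |I_R1| = 0.06154 A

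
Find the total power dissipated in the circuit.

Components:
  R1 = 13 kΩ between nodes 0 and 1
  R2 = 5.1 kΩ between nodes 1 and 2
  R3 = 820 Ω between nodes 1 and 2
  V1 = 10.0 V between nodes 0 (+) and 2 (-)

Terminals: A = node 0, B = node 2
Nodal analysis, taking node 2 as the 0 V reference.
Source V1 fixes V_0 = 10 V.
KCL at each unknown node (sum of currents leaving = 0; resistances in Ω):
  Node 1: (V_1 - 10)/13000 + (V_1 - 0)/5100 + (V_1 - 0)/820 = 0
Collecting terms: 0.001493 × V_1 = 0.0007692  =>  V_1 = 0.5154 V
Power in each resistor, P = (ΔV)²/R:
  P_R1 = (10 - 0.5154)²/13000 = 0.00692 W
  P_R2 = (0.5154 - 0)²/5100 = 0.00005208 W
  P_R3 = (0.5154 - 0)²/820 = 0.0003239 W
P_total = P_R1 + P_R2 + P_R3 = 0.007296 W

Final answer: 0.007296 W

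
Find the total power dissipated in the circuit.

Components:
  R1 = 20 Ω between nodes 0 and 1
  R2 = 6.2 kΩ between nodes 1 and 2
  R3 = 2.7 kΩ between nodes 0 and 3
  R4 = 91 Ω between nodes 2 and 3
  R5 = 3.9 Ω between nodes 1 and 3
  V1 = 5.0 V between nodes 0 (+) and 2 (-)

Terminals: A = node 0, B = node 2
Nodal analysis, taking node 2 as the 0 V reference.
Source V1 fixes V_0 = 5 V.
KCL at each unknown node (sum of currents leaving = 0; resistances in Ω):
  Node 1: (V_1 - 5)/20 + (V_1 - 0)/6200 + (V_1 - V_3)/3.9 = 0
  Node 3: (V_3 - 5)/2700 + (V_3 - 0)/91 + (V_3 - V_1)/3.9 = 0
Collecting terms (coefficients in siemens):
  0.3066·V_1 - 0.2564·V_3 = 0.25
  0.2678·V_3 - 0.2564·V_1 = 0.001852
Determinant D = (0.3066)(0.2678) - (-0.2564)(-0.2564) = 0.01634
V_1 = [(0.25)(0.2678) - (-0.2564)(0.001852)]/D = 4.125 V
V_3 = [(0.3066)(0.001852) - (0.25)(-0.2564)]/D = 3.957 V
Power in each resistor, P = (ΔV)²/R:
  P_R1 = (5 - 4.125)²/20 = 0.0383 W
  P_R2 = (4.125 - 0)²/6200 = 0.002744 W
  P_R3 = (5 - 3.957)²/2700 = 0.0004031 W
  P_R4 = (0 - 3.957)²/91 = 0.172 W
  P_R5 = (4.125 - 3.957)²/3.9 = 0.007243 W
P_total = P_R1 + P_R2 + P_R3 + P_R4 + P_R5 = 0.2207 W

Final answer: 0.2207 W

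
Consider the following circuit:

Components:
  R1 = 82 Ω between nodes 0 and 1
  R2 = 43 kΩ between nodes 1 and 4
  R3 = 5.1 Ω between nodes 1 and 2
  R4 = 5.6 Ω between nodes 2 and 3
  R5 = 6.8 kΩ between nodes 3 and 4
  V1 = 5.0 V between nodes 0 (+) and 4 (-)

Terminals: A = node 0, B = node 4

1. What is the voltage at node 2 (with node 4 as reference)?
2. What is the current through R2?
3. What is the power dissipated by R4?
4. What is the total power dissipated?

Nodal analysis, taking node 4 as the 0 V reference.
Source V1 fixes V_0 = 5 V.
KCL at each unknown node (sum of currents leaving = 0; resistances in Ω):
  Node 1: (V_1 - 5)/82 + (V_1 - 0)/43000 + (V_1 - V_2)/5.1 = 0
  Node 2: (V_2 - V_1)/5.1 + (V_2 - V_3)/5.6 = 0
  Node 3: (V_3 - V_2)/5.6 + (V_3 - 0)/6800 = 0
Collecting terms (coefficients in siemens):
  0.2083·V_1 - 0.1961·V_2 = 0.06098
  0.3746·V_2 - 0.1961·V_1 - 0.1786·V_3 = 0
  0.1787·V_3 - 0.1786·V_2 = 0
Solving these 3 simultaneous equations (Gaussian elimination) gives:
  V_1 = 4.931 V, V_2 = 4.928 V, V_3 = 4.923 V
Part 1:
  Read off the nodal solution: V_2 = 4.928 V
Part 2:
  I_R2 = (V_1 - V_4)/R2 = (4.931 - 0)/43000 = 0.0001147 A
  Magnitude: I_R2 = 0.0001147 A
Part 3:
  I_R4 = (V_2 - V_3)/R4 = (4.928 - 4.923)/5.6 = 0.000724 A
  P_R4 = I_R4² × R4 = (0.000724)² × 5.6 = 0.000002936 W
Part 4:
  Power in each resistor, P = (ΔV)²/R:
    P_R1 = (5 - 4.931)²/82 = 0.00005768 W
    P_R2 = (4.931 - 0)²/43000 = 0.0005655 W
    P_R3 = (4.931 - 4.928)²/5.1 = 0.000002674 W
    P_R4 = (4.928 - 4.923)²/5.6 = 0.000002936 W
    P_R5 = (4.923 - 0)²/6800 = 0.003565 W
  P_total = P_R1 + P_R2 + P_R3 + P_R4 + P_R5 = 0.004194 W

Final answers:
1. V_2 = 4.928 V
2. I_R2 = 0.0001147 A
3. P_R4 = 2.936e-06 W
4. P_total = 0.004194 W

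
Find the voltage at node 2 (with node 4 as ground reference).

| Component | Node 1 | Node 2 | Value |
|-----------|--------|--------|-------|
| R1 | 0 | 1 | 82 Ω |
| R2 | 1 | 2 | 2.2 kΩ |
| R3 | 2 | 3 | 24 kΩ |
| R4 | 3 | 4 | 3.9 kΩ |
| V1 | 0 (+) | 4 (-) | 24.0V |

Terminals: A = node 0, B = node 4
Nodal analysis, taking node 4 as the 0 V reference.
Source V1 fixes V_0 = 24 V.
KCL at each unknown node (sum of currents leaving = 0; resistances in Ω):
  Node 1: (V_1 - 24)/82 + (V_1 - V_2)/2200 = 0
  Node 2: (V_2 - V_1)/2200 + (V_2 - V_3)/24000 = 0
  Node 3: (V_3 - V_2)/24000 + (V_3 - 0)/3900 = 0
Collecting terms (coefficients in siemens):
  0.01265·V_1 - 0.0004545·V_2 = 0.2927
  0.0004962·V_2 - 0.0004545·V_1 - 0.00004167·V_3 = 0
  0.0002981·V_3 - 0.00004167·V_2 = 0
Solving these 3 simultaneous equations (Gaussian elimination) gives:
  V_1 = 23.93 V, V_2 = 22.19 V, V_3 = 3.101 V
The requested potential is V_2 = 22.19 V.

Final answer: V_2 = 22.19 V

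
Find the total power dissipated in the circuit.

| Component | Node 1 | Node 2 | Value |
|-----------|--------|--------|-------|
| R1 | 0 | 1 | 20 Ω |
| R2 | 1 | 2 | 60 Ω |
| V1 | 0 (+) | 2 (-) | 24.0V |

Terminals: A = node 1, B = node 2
Nodal analysis, taking node 2 as the 0 V reference.
Source V1 fixes V_0 = 24 V.
KCL at each unknown node (sum of currents leaving = 0; resistances in Ω):
  Node 1: (V_1 - 24)/20 + (V_1 - 0)/60 = 0
Collecting terms: 0.06667 × V_1 = 1.2  =>  V_1 = 18 V
Power in each resistor, P = (ΔV)²/R:
  P_R1 = (24 - 18)²/20 = 1.8 W
  P_R2 = (18 - 0)²/60 = 5.4 W
P_total = P_R1 + P_R2 = 7.2 W

Final answer: 7.2 W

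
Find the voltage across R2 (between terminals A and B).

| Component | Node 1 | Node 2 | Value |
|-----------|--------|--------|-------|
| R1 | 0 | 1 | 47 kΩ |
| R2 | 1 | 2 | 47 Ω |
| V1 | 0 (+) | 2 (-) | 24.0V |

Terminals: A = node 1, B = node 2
R1 and R2 are in series across V1 (node 0 → node 1 → node 2), and the output A–B is taken across R2, so this is a voltage divider.
Series current: I = V1/(R1 + R2) = 24/(47000 + 47) = 24/47050 = 0.0005101 A
V_R2 = I × R2 = V1 × R2/(R1 + R2) = 24 × 47/47050 = 0.02398 V

Final answer: 0.02398 V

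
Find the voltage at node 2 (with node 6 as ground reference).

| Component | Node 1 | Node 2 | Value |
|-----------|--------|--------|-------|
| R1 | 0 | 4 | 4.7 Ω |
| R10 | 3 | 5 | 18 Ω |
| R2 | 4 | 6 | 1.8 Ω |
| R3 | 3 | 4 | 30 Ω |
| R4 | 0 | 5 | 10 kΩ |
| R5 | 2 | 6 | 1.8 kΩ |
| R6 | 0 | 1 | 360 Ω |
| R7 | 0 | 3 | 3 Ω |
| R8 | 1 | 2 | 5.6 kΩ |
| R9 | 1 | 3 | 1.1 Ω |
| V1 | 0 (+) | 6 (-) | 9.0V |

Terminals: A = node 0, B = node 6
Nodal analysis, taking node 6 as the 0 V reference.
Source V1 fixes V_0 = 9 V.
KCL at each unknown node (sum of currents leaving = 0; resistances in Ω):
  Node 1: (V_1 - 9)/360 + (V_1 - V_2)/5600 + (V_1 - V_3)/1.1 = 0
  Node 2: (V_2 - 0)/1800 + (V_2 - V_1)/5600 = 0
  Node 3: (V_3 - V_4)/30 + (V_3 - 9)/3 + (V_3 - V_1)/1.1 + (V_3 - V_5)/18 = 0
  Node 4: (V_4 - 9)/4.7 + (V_4 - 0)/1.8 + (V_4 - V_3)/30 = 0
  Node 5: (V_5 - 9)/10000 + (V_5 - V_3)/18 = 0
Collecting terms (coefficients in siemens):
  0.912·V_1 - 0.0001786·V_2 - 0.9091·V_3 = 0.025
  0.0007341·V_2 - 0.0001786·V_1 = 0
  1.331·V_3 - 0.9091·V_1 - 0.03333·V_4 - 0.05556·V_5 = 3
  0.8017·V_4 - 0.03333·V_3 = 1.915
  0.05566·V_5 - 0.05556·V_3 = 0.0009
Solving these 5 simultaneous equations (Gaussian elimination) gives:
  V_1 = 8.433 V, V_2 = 2.051 V, V_3 = 8.432 V, V_4 = 2.739 V
  V_5 = 8.433 V
The requested potential is V_2 = 2.051 V.

Final answer: V_2 = 2.051 V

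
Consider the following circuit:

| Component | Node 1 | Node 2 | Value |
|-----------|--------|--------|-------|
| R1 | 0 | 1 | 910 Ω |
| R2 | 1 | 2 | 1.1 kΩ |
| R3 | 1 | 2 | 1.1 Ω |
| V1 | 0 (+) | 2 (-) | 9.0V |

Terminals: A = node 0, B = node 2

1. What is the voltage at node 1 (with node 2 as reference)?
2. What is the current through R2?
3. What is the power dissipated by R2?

Nodal analysis, taking node 2 as the 0 V reference.
Source V1 fixes V_0 = 9 V.
KCL at each unknown node (sum of currents leaving = 0; resistances in Ω):
  Node 1: (V_1 - 9)/910 + (V_1 - 0)/1100 + (V_1 - 0)/1.1 = 0
Collecting terms: 0.9111 × V_1 = 0.00989  =>  V_1 = 0.01086 V
Part 1:
  Read off the nodal solution: V_1 = 0.01086 V
Part 2:
  I_R2 = (V_1 - V_2)/R2 = (0.01086 - 0)/1100 = 0.000009868 A
  Magnitude: I_R2 = 0.000009868 A
Part 3:
  I_R2 = (V_1 - V_2)/R2 = (0.01086 - 0)/1100 = 0.000009868 A
  P_R2 = I_R2² × R2 = (0.000009868)² × 1100 = 0.0000001071 W

Final answers:
1. V_1 = 0.01086 V
2. I_R2 = 9.868e-06 A
3. P_R2 = 1.071e-07 W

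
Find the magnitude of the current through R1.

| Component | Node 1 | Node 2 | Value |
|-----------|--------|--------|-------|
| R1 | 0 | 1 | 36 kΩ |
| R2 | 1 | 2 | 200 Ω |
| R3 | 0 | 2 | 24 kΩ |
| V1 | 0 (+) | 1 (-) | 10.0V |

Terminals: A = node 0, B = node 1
Nodal analysis, taking node 1 as the 0 V reference.
Source V1 fixes V_0 = 10 V.
KCL at each unknown node (sum of currents leaving = 0; resistances in Ω):
  Node 2: (V_2 - 0)/200 + (V_2 - 10)/24000 = 0
Collecting terms: 0.005042 × V_2 = 0.0004167  =>  V_2 = 0.08264 V
I_R1 = (V_0 - V_1)/R1 = (10 - 0)/36000 = 0.0002778 A
|I_R1| = 0.0002778 A

Final answer: |I_R1| = 0.0002778 A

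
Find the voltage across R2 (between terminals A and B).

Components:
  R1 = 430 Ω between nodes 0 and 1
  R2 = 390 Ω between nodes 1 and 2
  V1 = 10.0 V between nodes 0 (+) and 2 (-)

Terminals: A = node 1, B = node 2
R1 and R2 are in series across V1 (node 0 → node 1 → node 2), and the output A–B is taken across R2, so this is a voltage divider.
Series current: I = V1/(R1 + R2) = 10/(430 + 390) = 10/820 = 0.0122 A
V_R2 = I × R2 = V1 × R2/(R1 + R2) = 10 × 390/820 = 4.756 V

Final answer: 4.756 V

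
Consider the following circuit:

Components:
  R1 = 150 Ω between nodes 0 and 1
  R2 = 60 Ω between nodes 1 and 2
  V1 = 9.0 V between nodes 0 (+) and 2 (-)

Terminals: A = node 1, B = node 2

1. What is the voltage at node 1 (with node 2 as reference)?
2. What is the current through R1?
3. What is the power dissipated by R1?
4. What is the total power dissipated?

Nodal analysis, taking node 2 as the 0 V reference.
Source V1 fixes V_0 = 9 V.
KCL at each unknown node (sum of currents leaving = 0; resistances in Ω):
  Node 1: (V_1 - 9)/150 + (V_1 - 0)/60 = 0
Collecting terms: 0.02333 × V_1 = 0.06  =>  V_1 = 2.571 V
Part 1:
  Read off the nodal solution: V_1 = 2.571 V
Part 2:
  I_R1 = (V_0 - V_1)/R1 = (9 - 2.571)/150 = 0.04286 A
  Magnitude: I_R1 = 0.04286 A
Part 3:
  I_R1 = (V_0 - V_1)/R1 = (9 - 2.571)/150 = 0.04286 A
  P_R1 = I_R1² × R1 = (0.04286)² × 150 = 0.2755 W
Part 4:
  Power in each resistor, P = (ΔV)²/R:
    P_R1 = (9 - 2.571)²/150 = 0.2755 W
    P_R2 = (2.571 - 0)²/60 = 0.1102 W
  P_total = P_R1 + P_R2 = 0.3857 W

Final answers:
1. V_1 = 2.571 V
2. I_R1 = 0.04286 A
3. P_R1 = 0.2755 W
4. P_total = 0.3857 W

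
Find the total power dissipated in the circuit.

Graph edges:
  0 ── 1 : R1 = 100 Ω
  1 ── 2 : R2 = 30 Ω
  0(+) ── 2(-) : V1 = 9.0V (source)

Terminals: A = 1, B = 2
Nodal analysis, taking node 2 as the 0 V reference.
Source V1 fixes V_0 = 9 V.
KCL at each unknown node (sum of currents leaving = 0; resistances in Ω):
  Node 1: (V_1 - 9)/100 + (V_1 - 0)/30 = 0
Collecting terms: 0.04333 × V_1 = 0.09  =>  V_1 = 2.077 V
Power in each resistor, P = (ΔV)²/R:
  P_R1 = (9 - 2.077)²/100 = 0.4793 W
  P_R2 = (2.077 - 0)²/30 = 0.1438 W
P_total = P_R1 + P_R2 = 0.6231 W

Final answer: 0.6231 W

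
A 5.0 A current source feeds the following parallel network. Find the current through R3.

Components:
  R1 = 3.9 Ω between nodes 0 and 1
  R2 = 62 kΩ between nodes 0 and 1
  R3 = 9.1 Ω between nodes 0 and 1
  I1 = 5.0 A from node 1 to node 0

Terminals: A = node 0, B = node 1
All resistors sit directly between nodes 0 and 1, so they are in parallel and share one voltage V; the full source current 5 A splits among them.
1/R_par = 1/3.9 + 1/62000 + 1/9.1 = 0.3663 S  =>  R_par = 2.73 Ω
V = I × R_par = 5 × 2.73 = 13.65 V
I_R3 = V/R3 = 13.65/9.1 = 1.5 A

Final answer: 1.5 A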